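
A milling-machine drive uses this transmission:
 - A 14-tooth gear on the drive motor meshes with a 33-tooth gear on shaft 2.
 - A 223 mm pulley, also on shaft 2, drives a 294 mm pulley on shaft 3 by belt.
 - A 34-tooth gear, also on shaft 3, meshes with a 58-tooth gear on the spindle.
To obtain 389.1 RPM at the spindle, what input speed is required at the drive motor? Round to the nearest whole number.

Overall ratio R = 2.3571 × 1.3184 × 1.7059 = 5.3012.
Required input speed = output speed × R = 389.1 × 5.3012 = 2062.7 RPM.

2063 RPM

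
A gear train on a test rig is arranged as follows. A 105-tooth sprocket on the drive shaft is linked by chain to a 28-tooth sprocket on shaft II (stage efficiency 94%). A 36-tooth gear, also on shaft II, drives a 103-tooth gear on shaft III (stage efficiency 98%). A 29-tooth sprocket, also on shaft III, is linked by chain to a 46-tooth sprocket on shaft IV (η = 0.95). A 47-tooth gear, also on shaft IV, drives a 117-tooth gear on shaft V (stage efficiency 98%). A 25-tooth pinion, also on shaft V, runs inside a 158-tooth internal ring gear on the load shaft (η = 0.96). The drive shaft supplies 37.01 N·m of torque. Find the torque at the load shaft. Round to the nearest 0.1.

580.2 N·m

Chain: ratio = 28/105 = 0.26667; torque at shaft II = 37.01 × 0.26667 × 0.94 = 9.2772 N·m.
Gear mesh: ratio = 103/36 = 2.8611; torque at shaft III = 9.2772 × 2.8611 × 0.98 = 26.012 N·m.
Chain: ratio = 46/29 = 1.5862; torque at shaft IV = 26.012 × 1.5862 × 0.95 = 39.198 N·m.
Gear mesh: ratio = 117/47 = 2.4894; torque at shaft V = 39.198 × 2.4894 × 0.98 = 95.626 N·m.
Internal gear: ratio = 158/25 = 6.32; torque at the load shaft = 95.626 × 6.32 × 0.96 = 580.18 N·m.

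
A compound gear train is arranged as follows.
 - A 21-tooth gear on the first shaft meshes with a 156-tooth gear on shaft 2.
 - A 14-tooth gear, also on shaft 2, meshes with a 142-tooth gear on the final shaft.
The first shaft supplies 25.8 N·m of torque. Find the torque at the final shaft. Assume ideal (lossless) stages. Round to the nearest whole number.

1944 N·m

gear mesh 156/21 = 7.4286 → τ = 25.8·7.4286 = 191.66 N·m
gear mesh 142/14 = 10.143 → τ = 191.66·10.143 = 1944 N·m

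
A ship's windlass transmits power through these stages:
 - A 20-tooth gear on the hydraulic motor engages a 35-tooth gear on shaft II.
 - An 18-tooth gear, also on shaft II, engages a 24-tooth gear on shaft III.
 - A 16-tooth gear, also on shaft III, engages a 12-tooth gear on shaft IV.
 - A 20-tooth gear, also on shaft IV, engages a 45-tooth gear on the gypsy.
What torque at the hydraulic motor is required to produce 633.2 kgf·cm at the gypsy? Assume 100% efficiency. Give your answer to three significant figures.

161 kgf·cm

Overall ratio R = 1.75 × 1.3333 × 0.75 × 2.25 = 3.9375.
Input torque = output torque / R = 633.2 / 3.9375 = 160.81 kgf·cm.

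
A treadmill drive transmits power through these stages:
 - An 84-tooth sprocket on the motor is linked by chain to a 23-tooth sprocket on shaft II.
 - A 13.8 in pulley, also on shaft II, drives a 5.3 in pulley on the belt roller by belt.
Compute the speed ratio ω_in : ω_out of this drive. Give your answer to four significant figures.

Each stage contributes driven/driver: chain 23/84 = 0.27381, belt 5.3/13.8 = 0.38406.
Overall: 0.27381 × 0.38406 = 0.10516.

0.1052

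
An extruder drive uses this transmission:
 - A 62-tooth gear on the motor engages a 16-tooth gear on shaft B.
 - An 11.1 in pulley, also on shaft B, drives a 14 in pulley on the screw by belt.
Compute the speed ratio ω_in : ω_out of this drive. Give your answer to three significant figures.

0.325

Each stage contributes driven/driver: gear mesh 16/62 = 0.25806, belt 14/11.1 = 1.2613.
Overall: 0.25806 × 1.2613 = 0.32549.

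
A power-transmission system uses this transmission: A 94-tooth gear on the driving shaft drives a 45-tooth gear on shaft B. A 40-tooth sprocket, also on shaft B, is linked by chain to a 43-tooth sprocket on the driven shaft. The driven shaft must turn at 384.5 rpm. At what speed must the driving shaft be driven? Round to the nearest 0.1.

197.9 rpm

Overall ratio R = 0.47872 × 1.075 = 0.51463.
Required input speed = output speed × R = 384.5 × 0.51463 = 197.87 rpm.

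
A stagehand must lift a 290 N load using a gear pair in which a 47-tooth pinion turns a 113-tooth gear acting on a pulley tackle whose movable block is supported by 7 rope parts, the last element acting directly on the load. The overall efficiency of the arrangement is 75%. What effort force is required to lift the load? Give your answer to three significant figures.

23.0 N

Gear pair MA = 113/47 = 2.4043.
Block-and-tackle MA = number of supporting rope parts = 7.
Combined ideal MA = 2.4043 × 7 = 16.83.
Actual MA = 16.83 × 0.75 = 12.622.
Effort = load / actual MA = 290 / 12.622 = 22.975 N.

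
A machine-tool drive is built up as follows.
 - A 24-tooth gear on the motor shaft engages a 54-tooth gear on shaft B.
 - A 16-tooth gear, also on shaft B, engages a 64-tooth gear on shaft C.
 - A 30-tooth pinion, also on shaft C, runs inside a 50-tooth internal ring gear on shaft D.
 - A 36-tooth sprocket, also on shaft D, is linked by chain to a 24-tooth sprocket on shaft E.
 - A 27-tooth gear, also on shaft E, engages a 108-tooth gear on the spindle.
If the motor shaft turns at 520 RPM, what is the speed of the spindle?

the motor shaft → shaft B (gear mesh, 54/24): 520 ÷ 2.25 = 231.11 RPM
shaft B → shaft C (gear mesh, 64/16): 231.11 ÷ 4 = 57.778 RPM
shaft C → shaft D (internal gear, 50/30): 57.778 ÷ 1.6667 = 34.667 RPM
shaft D → shaft E (chain, 24/36): 34.667 ÷ 0.66667 = 52 RPM
shaft E → the spindle (gear mesh, 108/27): 52 ÷ 4 = 13 RPM

13 RPM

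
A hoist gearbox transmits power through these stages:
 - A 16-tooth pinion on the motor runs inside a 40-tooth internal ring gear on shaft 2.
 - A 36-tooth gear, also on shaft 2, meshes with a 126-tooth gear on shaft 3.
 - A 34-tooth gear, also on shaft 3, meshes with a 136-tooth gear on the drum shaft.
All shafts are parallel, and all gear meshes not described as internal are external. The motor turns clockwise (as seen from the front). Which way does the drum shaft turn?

clockwise

the motor → shaft 2: internal mesh, same direction → CW.
shaft 2 → shaft 3: external mesh, 1 reversal → CCW.
shaft 3 → the drum shaft: external mesh, 1 reversal → CW.
2 reversals in total — an even number — so the drum shaft turns the same way as the motor.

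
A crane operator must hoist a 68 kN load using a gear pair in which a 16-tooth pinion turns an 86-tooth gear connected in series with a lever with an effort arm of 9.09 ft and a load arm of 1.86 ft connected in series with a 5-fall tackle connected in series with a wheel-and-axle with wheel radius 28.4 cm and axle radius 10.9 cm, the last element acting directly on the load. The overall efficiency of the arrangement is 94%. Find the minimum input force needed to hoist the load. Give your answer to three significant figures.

0.211 kN

Gear pair MA = 86/16 = 5.375.
Lever MA = effort arm / load arm = 9.09/1.86 = 4.8871.
Block-and-tackle MA = number of supporting rope parts = 5.
Wheel-and-axle MA = R/r = 28.4/10.9 = 2.6055.
Combined ideal MA = 5.375 × 4.8871 × 5 × 2.6055 = 342.21.
Actual MA = 342.21 × 0.94 = 321.68.
Effort = load / actual MA = 68 / 321.68 = 0.21139 kN.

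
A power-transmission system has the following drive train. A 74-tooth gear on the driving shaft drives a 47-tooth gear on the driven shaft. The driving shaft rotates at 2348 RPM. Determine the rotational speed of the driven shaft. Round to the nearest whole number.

Gear mesh: ratio = 47/74 = 0.63514, so the driven shaft turns at 2348 / 0.63514 = 3696.9 RPM.

3697 RPM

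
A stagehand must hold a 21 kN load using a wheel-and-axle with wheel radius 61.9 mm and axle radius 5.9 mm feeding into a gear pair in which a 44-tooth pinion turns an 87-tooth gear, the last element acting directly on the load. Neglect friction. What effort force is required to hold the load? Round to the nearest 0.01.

Wheel-and-axle MA = R/r = 61.9/5.9 = 10.492.
Gear pair MA = 87/44 = 1.9773.
Combined ideal MA = 10.492 × 1.9773 = 20.745.
Effort = load / MA = 21 / 20.745 = 1.0123 kN.

1.01 kN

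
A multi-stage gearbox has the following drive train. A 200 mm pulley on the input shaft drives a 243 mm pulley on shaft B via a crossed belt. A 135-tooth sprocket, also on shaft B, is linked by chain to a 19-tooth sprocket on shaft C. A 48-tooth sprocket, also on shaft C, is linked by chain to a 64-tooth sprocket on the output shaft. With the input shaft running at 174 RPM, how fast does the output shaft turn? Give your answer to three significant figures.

763 RPM

belt 243/200 = 1.215 → 174/1.215 = 143.21 RPM
chain 19/135 = 0.14074 → 143.21/0.14074 = 1017.5 RPM
chain 64/48 = 1.3333 → 1017.5/1.3333 = 763.16 RPM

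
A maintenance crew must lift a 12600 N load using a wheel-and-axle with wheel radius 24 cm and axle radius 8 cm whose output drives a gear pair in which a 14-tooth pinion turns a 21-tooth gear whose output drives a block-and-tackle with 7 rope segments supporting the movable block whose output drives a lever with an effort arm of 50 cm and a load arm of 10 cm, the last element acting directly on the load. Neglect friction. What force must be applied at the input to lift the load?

Wheel-and-axle MA = R/r = 24/8 = 3.
Gear pair MA = 21/14 = 1.5.
Block-and-tackle MA = number of supporting rope parts = 7.
Lever MA = effort arm / load arm = 50/10 = 5.
Combined ideal MA = 3 × 1.5 × 7 × 5 = 157.5.
Effort = load / MA = 12600 / 157.5 = 80 N.

80 N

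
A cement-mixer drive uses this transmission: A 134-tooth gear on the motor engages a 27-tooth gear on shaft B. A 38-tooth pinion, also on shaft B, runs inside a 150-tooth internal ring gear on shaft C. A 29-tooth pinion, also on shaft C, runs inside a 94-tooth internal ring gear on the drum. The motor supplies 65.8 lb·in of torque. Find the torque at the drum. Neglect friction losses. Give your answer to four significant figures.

gear mesh 27/134 = 0.20149 → τ = 65.8·0.20149 = 13.258 lb·in
internal gear 150/38 = 3.9474 → τ = 13.258·3.9474 = 52.335 lb·in
internal gear 94/29 = 3.2414 → τ = 52.335·3.2414 = 169.64 lb·in

169.6 lb·in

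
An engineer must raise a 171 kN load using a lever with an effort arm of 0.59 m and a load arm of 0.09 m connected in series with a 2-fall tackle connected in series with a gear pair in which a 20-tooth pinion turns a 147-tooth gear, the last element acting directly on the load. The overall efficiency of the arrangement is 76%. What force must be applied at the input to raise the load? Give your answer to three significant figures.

2.33 kN

Lever MA = effort arm / load arm = 0.59/0.09 = 6.5556.
Block-and-tackle MA = number of supporting rope parts = 2.
Gear pair MA = 147/20 = 7.35.
Combined ideal MA = 6.5556 × 2 × 7.35 = 96.367.
Actual MA = 96.367 × 0.76 = 73.239.
Effort = load / actual MA = 171 / 73.239 = 2.3348 kN.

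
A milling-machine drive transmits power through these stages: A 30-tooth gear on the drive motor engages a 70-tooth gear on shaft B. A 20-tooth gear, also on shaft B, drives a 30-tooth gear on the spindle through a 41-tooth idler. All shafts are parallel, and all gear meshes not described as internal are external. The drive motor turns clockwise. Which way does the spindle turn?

counterclockwise

the drive motor → shaft B: external mesh, 1 reversal → CCW.
shaft B → the spindle: driver → idler → driven is 2 external meshes, 2 reversals → CCW.
3 reversals in total — an odd number — so the spindle turns opposite to the drive motor.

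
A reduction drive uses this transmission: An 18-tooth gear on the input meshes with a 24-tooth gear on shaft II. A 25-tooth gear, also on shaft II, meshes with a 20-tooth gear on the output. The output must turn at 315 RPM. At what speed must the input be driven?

336 RPM

Overall ratio R = 1.3333 × 0.8 = 1.0667.
Required input speed = output speed × R = 315 × 1.0667 = 336 RPM.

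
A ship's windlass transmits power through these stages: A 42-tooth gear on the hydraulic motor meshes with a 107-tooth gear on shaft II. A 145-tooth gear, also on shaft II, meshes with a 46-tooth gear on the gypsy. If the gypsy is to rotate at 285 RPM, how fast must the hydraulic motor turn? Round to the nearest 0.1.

Overall ratio R = 2.5476 × 0.31724 = 0.80821.
Required input speed = output speed × R = 285 × 0.80821 = 230.34 RPM.

230.3 RPM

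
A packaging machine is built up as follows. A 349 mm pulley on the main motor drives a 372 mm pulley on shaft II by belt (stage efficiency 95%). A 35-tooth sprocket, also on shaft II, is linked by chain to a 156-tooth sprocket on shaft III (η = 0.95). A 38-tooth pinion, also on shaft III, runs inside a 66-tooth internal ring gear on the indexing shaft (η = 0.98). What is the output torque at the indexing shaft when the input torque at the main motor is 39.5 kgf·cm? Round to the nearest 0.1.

288.3 kgf·cm

Belt: ratio = 372/349 = 1.0659; torque at shaft II = 39.5 × 1.0659 × 0.95 = 39.998 kgf·cm.
Chain: ratio = 156/35 = 4.4571; torque at shaft III = 39.998 × 4.4571 × 0.95 = 169.36 kgf·cm.
Internal gear: ratio = 66/38 = 1.7368; torque at the indexing shaft = 169.36 × 1.7368 × 0.98 = 288.27 kgf·cm.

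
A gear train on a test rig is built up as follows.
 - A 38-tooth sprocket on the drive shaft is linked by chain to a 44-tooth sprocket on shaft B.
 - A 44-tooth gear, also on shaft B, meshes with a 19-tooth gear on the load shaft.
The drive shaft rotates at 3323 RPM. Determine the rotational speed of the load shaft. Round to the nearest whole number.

the drive shaft → shaft B (chain, 44/38): 3323 ÷ 1.1579 = 2869.9 RPM
shaft B → the load shaft (gear mesh, 19/44): 2869.9 ÷ 0.43182 = 6646 RPM

6646 RPM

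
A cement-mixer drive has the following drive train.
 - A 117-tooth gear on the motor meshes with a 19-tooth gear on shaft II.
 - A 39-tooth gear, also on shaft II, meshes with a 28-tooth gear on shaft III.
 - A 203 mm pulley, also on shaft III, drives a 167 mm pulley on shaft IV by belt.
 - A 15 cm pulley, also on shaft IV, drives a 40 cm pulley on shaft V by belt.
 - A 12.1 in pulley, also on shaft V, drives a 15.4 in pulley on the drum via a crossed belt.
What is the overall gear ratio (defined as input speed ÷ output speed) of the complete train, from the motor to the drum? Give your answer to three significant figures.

0.326

Each stage contributes driven/driver: gear mesh 19/117 = 0.16239, gear mesh 28/39 = 0.71795, belt 167/203 = 0.82266, belt 40/15 = 2.6667, belt 15.4/12.1 = 1.2727.
Overall: 0.16239 × 0.71795 × 0.82266 × 2.6667 × 1.2727 = 0.32553.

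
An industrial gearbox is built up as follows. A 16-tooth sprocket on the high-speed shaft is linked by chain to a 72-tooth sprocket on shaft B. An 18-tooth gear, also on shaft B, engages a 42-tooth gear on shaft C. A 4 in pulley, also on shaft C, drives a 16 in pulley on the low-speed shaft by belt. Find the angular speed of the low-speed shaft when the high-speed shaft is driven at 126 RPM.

3 RPM

Chain: ratio = 72/16 = 4.5, so shaft B turns at 126 / 4.5 = 28 RPM.
Gear mesh: ratio = 42/18 = 2.3333, so shaft C turns at 28 / 2.3333 = 12 RPM.
Belt: ratio = 16/4 = 4, so the low-speed shaft turns at 12 / 4 = 3 RPM.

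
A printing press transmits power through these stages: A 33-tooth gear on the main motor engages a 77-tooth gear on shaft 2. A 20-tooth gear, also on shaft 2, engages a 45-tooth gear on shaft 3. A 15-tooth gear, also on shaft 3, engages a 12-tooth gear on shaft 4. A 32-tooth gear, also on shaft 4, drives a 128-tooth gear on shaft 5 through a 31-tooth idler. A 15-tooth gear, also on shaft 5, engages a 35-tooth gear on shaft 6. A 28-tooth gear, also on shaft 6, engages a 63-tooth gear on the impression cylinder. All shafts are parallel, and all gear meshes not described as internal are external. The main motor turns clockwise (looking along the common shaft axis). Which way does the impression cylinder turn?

counterclockwise

the main motor → shaft 2: external mesh, 1 reversal → CCW.
shaft 2 → shaft 3: external mesh, 1 reversal → CW.
shaft 3 → shaft 4: external mesh, 1 reversal → CCW.
shaft 4 → shaft 5: driver → idler → driven is 2 external meshes, 2 reversals → CCW.
shaft 5 → shaft 6: external mesh, 1 reversal → CW.
shaft 6 → the impression cylinder: external mesh, 1 reversal → CCW.
7 reversals in total — an odd number — so the impression cylinder turns opposite to the main motor.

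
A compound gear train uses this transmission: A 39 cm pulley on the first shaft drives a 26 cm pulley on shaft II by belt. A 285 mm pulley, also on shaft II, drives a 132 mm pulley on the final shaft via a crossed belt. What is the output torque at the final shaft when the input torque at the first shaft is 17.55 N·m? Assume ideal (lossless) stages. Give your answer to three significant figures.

After the belt (26/39): 17.55 × 0.66667 = 11.7 N·m
After the belt (132/285): 11.7 × 0.46316 = 5.4189 N·m

5.42 N·m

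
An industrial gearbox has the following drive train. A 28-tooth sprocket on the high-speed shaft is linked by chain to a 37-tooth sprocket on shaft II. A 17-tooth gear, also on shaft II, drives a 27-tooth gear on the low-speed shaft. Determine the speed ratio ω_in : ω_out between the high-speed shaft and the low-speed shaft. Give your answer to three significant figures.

Each stage contributes driven/driver: chain 37/28 = 1.3214, gear mesh 27/17 = 1.5882.
Overall: 1.3214 × 1.5882 = 2.0987.

2.10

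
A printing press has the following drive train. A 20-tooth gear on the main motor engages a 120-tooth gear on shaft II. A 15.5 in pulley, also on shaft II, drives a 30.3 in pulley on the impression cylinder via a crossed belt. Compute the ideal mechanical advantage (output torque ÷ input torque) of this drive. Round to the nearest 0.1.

Each stage contributes driven/driver: gear mesh 120/20 = 6, belt 30.3/15.5 = 1.9548.
Overall: 6 × 1.9548 = 11.729.

11.7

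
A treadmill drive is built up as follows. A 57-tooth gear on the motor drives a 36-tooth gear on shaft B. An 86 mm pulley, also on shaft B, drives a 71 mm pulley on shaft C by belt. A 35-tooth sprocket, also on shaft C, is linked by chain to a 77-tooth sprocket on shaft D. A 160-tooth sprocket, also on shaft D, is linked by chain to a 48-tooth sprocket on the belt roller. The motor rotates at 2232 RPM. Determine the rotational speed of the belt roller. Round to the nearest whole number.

6486 RPM

Gear mesh: ratio = 36/57 = 0.63158, so shaft B turns at 2232 / 0.63158 = 3534 RPM.
Belt: ratio = 71/86 = 0.82558, so shaft C turns at 3534 / 0.82558 = 4280.6 RPM.
Chain: ratio = 77/35 = 2.2, so shaft D turns at 4280.6 / 2.2 = 1945.7 RPM.
Chain: ratio = 48/160 = 0.3, so the belt roller turns at 1945.7 / 0.3 = 6485.8 RPM.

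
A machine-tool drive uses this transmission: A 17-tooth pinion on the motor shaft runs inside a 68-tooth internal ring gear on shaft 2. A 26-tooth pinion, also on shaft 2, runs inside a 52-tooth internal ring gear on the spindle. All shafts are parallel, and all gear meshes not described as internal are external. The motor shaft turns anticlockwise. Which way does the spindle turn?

anticlockwise

the motor shaft → shaft 2: internal mesh, same direction → CCW.
shaft 2 → the spindle: internal mesh, same direction → CCW.
0 reversals in total — an even number — so the spindle turns the same way as the motor shaft.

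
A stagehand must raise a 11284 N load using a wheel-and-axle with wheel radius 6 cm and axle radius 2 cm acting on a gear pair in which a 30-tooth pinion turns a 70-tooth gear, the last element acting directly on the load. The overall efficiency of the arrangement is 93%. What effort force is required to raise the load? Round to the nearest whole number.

1733 N

Wheel-and-axle MA = R/r = 6/2 = 3.
Gear pair MA = 70/30 = 2.3333.
Combined ideal MA = 3 × 2.3333 = 7.
Actual MA = 7 × 0.93 = 6.51.
Effort = load / actual MA = 11284 / 6.51 = 1733.3 N.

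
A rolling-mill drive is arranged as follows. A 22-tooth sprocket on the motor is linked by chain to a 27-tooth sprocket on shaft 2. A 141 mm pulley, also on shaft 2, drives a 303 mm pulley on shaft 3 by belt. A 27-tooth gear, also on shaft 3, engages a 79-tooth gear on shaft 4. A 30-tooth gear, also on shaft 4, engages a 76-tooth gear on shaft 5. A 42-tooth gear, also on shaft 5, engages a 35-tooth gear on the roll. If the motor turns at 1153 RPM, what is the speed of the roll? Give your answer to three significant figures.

Chain: ratio = 27/22 = 1.2273, so shaft 2 turns at 1153 / 1.2273 = 939.48 RPM.
Belt: ratio = 303/141 = 2.1489, so shaft 3 turns at 939.48 / 2.1489 = 437.18 RPM.
Gear mesh: ratio = 79/27 = 2.9259, so shaft 4 turns at 437.18 / 2.9259 = 149.42 RPM.
Gear mesh: ratio = 76/30 = 2.5333, so shaft 5 turns at 149.42 / 2.5333 = 58.981 RPM.
Gear mesh: ratio = 35/42 = 0.83333, so the roll turns at 58.981 / 0.83333 = 70.777 RPM.

70.8 RPM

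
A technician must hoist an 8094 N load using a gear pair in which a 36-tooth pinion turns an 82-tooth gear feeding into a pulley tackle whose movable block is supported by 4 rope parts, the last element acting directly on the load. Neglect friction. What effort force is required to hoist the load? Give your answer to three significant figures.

Gear pair MA = 82/36 = 2.2778.
Block-and-tackle MA = number of supporting rope parts = 4.
Combined ideal MA = 2.2778 × 4 = 9.1111.
Effort = load / MA = 8094 / 9.1111 = 888.37 N.

888 N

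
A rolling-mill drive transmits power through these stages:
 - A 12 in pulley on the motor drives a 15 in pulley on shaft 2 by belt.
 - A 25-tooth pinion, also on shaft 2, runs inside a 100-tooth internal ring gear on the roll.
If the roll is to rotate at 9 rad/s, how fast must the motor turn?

45 rad/s

Overall ratio R = 1.25 × 4 = 5.
Required input speed = output speed × R = 9 × 5 = 45 rad/s.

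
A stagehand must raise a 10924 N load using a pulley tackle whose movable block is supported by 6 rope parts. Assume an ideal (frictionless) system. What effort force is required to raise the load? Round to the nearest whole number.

1821 N

Block-and-tackle MA = number of supporting rope parts = 6.
Effort = load / MA = 10924 / 6 = 1820.7 N.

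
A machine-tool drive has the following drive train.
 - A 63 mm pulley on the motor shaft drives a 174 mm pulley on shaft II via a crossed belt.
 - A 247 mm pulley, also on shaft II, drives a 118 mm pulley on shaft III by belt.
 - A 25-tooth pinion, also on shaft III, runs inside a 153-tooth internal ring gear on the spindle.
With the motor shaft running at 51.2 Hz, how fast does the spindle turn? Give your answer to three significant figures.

6.34 Hz

belt 174/63 = 2.7619 → 51.2/2.7619 = 18.538 Hz
belt 118/247 = 0.47773 → 18.538/0.47773 = 38.804 Hz
internal gear 153/25 = 6.12 → 38.804/6.12 = 6.3405 Hz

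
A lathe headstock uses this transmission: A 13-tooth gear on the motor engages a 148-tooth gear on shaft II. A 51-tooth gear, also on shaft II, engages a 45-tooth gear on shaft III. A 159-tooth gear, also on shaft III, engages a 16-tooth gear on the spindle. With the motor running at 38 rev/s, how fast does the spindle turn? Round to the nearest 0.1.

37.6 rev/s

the motor → shaft II (gear mesh, 148/13): 38 ÷ 11.385 = 3.3378 rev/s
shaft II → shaft III (gear mesh, 45/51): 3.3378 ÷ 0.88235 = 3.7829 rev/s
shaft III → the spindle (gear mesh, 16/159): 3.7829 ÷ 0.10063 = 37.592 rev/s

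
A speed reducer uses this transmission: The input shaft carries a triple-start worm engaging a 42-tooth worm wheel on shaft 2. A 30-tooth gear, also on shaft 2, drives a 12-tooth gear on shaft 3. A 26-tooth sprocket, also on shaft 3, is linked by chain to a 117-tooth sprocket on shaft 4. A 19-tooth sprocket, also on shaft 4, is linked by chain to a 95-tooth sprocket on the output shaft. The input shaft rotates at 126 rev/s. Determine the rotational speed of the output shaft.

worm 42/3 = 14 → 126/14 = 9 rev/s
gear mesh 12/30 = 0.4 → 9/0.4 = 22.5 rev/s
chain 117/26 = 4.5 → 22.5/4.5 = 5 rev/s
chain 95/19 = 5 → 5/5 = 1 rev/s

1 rev/s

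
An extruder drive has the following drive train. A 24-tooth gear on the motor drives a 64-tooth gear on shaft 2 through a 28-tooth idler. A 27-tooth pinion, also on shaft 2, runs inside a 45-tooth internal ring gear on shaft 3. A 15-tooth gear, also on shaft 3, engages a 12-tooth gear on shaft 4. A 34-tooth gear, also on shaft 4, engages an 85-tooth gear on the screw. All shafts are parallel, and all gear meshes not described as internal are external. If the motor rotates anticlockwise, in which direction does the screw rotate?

the motor → shaft 2: driver → idler → driven is 2 external meshes, 2 reversals → CCW.
shaft 2 → shaft 3: internal mesh, same direction → CCW.
shaft 3 → shaft 4: external mesh, 1 reversal → CW.
shaft 4 → the screw: external mesh, 1 reversal → CCW.
4 reversals in total — an even number — so the screw turns the same way as the motor.

anticlockwise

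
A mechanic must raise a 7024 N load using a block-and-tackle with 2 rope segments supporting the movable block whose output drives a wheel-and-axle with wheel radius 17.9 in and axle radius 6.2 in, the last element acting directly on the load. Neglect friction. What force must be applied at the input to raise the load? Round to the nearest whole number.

1216 N

Block-and-tackle MA = number of supporting rope parts = 2.
Wheel-and-axle MA = R/r = 17.9/6.2 = 2.8871.
Combined ideal MA = 2 × 2.8871 = 5.7742.
Effort = load / MA = 7024 / 5.7742 = 1216.4 N.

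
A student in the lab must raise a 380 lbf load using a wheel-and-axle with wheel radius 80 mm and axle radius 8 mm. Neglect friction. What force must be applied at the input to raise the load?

38 lbf

Wheel-and-axle MA = R/r = 80/8 = 10.
Effort = load / MA = 380 / 10 = 38 lbf.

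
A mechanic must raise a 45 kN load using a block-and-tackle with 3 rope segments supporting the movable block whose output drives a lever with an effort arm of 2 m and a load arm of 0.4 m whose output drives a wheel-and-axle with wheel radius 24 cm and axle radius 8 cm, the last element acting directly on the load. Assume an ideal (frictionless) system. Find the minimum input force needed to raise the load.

Block-and-tackle MA = number of supporting rope parts = 3.
Lever MA = effort arm / load arm = 2/0.4 = 5.
Wheel-and-axle MA = R/r = 24/8 = 3.
Combined ideal MA = 3 × 5 × 3 = 45.
Effort = load / MA = 45 / 45 = 1 kN.

1 kN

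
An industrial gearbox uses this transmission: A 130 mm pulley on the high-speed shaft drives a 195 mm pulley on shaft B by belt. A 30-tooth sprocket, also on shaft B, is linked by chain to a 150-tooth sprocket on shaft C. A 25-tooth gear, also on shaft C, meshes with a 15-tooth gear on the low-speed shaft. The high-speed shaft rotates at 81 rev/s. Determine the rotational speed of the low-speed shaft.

the high-speed shaft → shaft B (belt, 195/130): 81 ÷ 1.5 = 54 rev/s
shaft B → shaft C (chain, 150/30): 54 ÷ 5 = 10.8 rev/s
shaft C → the low-speed shaft (gear mesh, 15/25): 10.8 ÷ 0.6 = 18 rev/s

18 rev/s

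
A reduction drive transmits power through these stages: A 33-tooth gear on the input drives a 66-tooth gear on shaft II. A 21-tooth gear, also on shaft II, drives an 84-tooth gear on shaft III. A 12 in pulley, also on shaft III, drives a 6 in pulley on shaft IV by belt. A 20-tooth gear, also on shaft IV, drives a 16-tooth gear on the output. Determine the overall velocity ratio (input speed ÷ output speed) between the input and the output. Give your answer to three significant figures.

Each stage contributes driven/driver: gear mesh 66/33 = 2, gear mesh 84/21 = 4, belt 6/12 = 0.5, gear mesh 16/20 = 0.8.
Overall: 2 × 4 × 0.5 × 0.8 = 3.2.

3.20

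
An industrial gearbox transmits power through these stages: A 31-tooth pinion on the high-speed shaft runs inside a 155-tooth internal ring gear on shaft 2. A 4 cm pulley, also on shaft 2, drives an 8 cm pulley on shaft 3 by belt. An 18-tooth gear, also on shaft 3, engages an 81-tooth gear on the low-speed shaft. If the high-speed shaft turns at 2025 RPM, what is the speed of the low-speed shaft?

45 RPM

internal gear 155/31 = 5 → 2025/5 = 405 RPM
belt 8/4 = 2 → 405/2 = 202.5 RPM
gear mesh 81/18 = 4.5 → 202.5/4.5 = 45 RPM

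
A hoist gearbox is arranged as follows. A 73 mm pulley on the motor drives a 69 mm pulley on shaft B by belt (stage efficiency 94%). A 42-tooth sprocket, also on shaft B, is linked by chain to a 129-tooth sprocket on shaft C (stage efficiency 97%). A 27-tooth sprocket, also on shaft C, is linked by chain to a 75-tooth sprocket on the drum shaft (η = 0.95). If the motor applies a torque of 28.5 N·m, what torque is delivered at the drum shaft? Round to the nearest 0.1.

199.1 N·m

After the belt (69/73): 28.5 × 0.94521 × 0.94 = 25.322 N·m
After the chain (129/42): 25.322 × 3.0714 × 0.97 = 75.442 N·m
After the chain (75/27): 75.442 × 2.7778 × 0.95 = 199.08 N·m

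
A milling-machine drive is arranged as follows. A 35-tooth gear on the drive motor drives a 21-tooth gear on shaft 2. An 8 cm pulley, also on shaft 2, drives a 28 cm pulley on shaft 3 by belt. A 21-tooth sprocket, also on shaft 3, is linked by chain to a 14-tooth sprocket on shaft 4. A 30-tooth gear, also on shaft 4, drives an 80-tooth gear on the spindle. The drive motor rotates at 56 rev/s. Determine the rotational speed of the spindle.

15 rev/s

gear mesh 21/35 = 0.6 → 56/0.6 = 93.333 rev/s
belt 28/8 = 3.5 → 93.333/3.5 = 26.667 rev/s
chain 14/21 = 0.66667 → 26.667/0.66667 = 40 rev/s
gear mesh 80/30 = 2.6667 → 40/2.6667 = 15 rev/s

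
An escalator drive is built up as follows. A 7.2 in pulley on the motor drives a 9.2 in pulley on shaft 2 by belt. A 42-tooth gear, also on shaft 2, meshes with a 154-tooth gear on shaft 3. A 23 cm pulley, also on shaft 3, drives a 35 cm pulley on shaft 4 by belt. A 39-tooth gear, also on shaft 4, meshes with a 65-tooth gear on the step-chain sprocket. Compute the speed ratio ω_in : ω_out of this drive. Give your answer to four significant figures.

Each stage contributes driven/driver: belt 9.2/7.2 = 1.2778, gear mesh 154/42 = 3.6667, belt 35/23 = 1.5217, gear mesh 65/39 = 1.6667.
Overall: 1.2778 × 3.6667 × 1.5217 × 1.6667 = 11.883.

11.88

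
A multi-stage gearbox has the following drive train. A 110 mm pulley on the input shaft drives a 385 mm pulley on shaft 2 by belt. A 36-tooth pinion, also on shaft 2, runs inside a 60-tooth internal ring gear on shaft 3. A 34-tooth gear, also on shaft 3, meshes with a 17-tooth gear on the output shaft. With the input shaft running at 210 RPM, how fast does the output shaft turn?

the input shaft → shaft 2 (belt, 385/110): 210 ÷ 3.5 = 60 RPM
shaft 2 → shaft 3 (internal gear, 60/36): 60 ÷ 1.6667 = 36 RPM
shaft 3 → the output shaft (gear mesh, 17/34): 36 ÷ 0.5 = 72 RPM

72 RPM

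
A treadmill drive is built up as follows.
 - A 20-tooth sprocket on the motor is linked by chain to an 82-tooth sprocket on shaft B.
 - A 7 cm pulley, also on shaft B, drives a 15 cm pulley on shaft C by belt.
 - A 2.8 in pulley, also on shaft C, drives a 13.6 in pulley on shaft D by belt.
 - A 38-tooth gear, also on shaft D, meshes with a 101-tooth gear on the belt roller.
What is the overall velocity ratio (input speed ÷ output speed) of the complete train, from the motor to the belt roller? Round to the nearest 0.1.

Each stage contributes driven/driver: chain 82/20 = 4.1, belt 15/7 = 2.1429, belt 13.6/2.8 = 4.8571, gear mesh 101/38 = 2.6579.
Overall: 4.1 × 2.1429 × 4.8571 × 2.6579 = 113.42.

113.4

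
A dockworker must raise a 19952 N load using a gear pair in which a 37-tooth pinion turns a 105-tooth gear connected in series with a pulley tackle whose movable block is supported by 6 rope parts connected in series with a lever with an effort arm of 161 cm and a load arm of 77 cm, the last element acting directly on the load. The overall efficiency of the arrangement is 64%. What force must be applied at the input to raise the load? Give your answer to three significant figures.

876 N

Gear pair MA = 105/37 = 2.8378.
Block-and-tackle MA = number of supporting rope parts = 6.
Lever MA = effort arm / load arm = 161/77 = 2.0909.
Combined ideal MA = 2.8378 × 6 × 2.0909 = 35.602.
Actual MA = 35.602 × 0.64 = 22.785.
Effort = load / actual MA = 19952 / 22.785 = 875.65 N.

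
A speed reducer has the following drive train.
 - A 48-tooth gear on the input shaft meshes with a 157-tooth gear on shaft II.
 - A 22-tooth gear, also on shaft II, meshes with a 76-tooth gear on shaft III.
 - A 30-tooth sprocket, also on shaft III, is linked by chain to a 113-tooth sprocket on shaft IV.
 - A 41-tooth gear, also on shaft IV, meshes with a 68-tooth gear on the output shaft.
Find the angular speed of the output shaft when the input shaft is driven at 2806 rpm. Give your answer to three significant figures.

39.8 rpm

the input shaft → shaft II (gear mesh, 157/48): 2806 ÷ 3.2708 = 857.89 rpm
shaft II → shaft III (gear mesh, 76/22): 857.89 ÷ 3.4545 = 248.34 rpm
shaft III → shaft IV (chain, 113/30): 248.34 ÷ 3.7667 = 65.93 rpm
shaft IV → the output shaft (gear mesh, 68/41): 65.93 ÷ 1.6585 = 39.752 rpm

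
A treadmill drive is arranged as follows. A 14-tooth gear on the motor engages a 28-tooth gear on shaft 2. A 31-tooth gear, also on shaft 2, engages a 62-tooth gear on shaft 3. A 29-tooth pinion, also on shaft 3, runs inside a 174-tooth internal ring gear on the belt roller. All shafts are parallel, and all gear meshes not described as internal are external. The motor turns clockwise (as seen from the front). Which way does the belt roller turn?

the motor → shaft 2: external mesh, 1 reversal → CCW.
shaft 2 → shaft 3: external mesh, 1 reversal → CW.
shaft 3 → the belt roller: internal mesh, same direction → CW.
2 reversals in total — an even number — so the belt roller turns the same way as the motor.

clockwise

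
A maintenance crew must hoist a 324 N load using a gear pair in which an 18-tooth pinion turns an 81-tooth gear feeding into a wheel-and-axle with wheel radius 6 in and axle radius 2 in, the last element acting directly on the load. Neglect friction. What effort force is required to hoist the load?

Gear pair MA = 81/18 = 4.5.
Wheel-and-axle MA = R/r = 6/2 = 3.
Combined ideal MA = 4.5 × 3 = 13.5.
Effort = load / MA = 324 / 13.5 = 24 N.

24 N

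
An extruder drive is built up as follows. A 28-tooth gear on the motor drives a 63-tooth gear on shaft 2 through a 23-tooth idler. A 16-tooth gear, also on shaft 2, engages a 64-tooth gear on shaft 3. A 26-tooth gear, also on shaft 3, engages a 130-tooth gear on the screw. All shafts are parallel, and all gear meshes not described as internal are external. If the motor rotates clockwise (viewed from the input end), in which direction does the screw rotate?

the motor → shaft 2: driver → idler → driven is 2 external meshes, 2 reversals → CW.
shaft 2 → shaft 3: external mesh, 1 reversal → CCW.
shaft 3 → the screw: external mesh, 1 reversal → CW.
4 reversals in total — an even number — so the screw turns the same way as the motor.

clockwise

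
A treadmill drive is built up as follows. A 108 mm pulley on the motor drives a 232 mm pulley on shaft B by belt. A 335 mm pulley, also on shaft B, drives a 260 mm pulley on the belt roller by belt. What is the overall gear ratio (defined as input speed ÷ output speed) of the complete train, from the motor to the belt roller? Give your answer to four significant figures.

1.667

Each stage contributes driven/driver: belt 232/108 = 2.1481, belt 260/335 = 0.77612.
Overall: 2.1481 × 0.77612 = 1.6672.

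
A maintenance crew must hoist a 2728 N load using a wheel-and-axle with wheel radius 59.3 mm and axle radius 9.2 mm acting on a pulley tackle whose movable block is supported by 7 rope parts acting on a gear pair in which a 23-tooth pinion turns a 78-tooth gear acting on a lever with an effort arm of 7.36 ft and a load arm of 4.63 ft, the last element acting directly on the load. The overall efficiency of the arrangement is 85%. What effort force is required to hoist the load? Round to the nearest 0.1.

13.2 N

Wheel-and-axle MA = R/r = 59.3/9.2 = 6.4457.
Block-and-tackle MA = number of supporting rope parts = 7.
Gear pair MA = 78/23 = 3.3913.
Lever MA = effort arm / load arm = 7.36/4.63 = 1.5896.
Combined ideal MA = 6.4457 × 7 × 3.3913 × 1.5896 = 243.24.
Actual MA = 243.24 × 0.85 = 206.75.
Effort = load / actual MA = 2728 / 206.75 = 13.195 N.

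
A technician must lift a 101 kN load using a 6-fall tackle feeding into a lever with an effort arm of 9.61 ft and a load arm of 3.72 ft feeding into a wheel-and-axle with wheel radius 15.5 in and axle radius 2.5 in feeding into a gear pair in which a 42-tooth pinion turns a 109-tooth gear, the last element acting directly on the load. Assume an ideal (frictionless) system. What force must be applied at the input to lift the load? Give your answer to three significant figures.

Block-and-tackle MA = number of supporting rope parts = 6.
Lever MA = effort arm / load arm = 9.61/3.72 = 2.5833.
Wheel-and-axle MA = R/r = 15.5/2.5 = 6.2.
Gear pair MA = 109/42 = 2.5952.
Combined ideal MA = 6 × 2.5833 × 6.2 × 2.5952 = 249.4.
Effort = load / MA = 101 / 249.4 = 0.40497 kN.

0.405 kN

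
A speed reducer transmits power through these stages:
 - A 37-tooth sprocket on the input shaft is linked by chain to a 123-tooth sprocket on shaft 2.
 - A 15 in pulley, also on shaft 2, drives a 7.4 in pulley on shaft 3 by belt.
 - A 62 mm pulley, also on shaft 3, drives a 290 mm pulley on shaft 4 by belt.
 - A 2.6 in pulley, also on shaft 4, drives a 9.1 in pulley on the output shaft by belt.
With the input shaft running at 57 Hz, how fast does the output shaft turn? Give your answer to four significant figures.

Chain: ratio = 123/37 = 3.3243, so shaft 2 turns at 57 / 3.3243 = 17.146 Hz.
Belt: ratio = 7.4/15 = 0.49333, so shaft 3 turns at 17.146 / 0.49333 = 34.756 Hz.
Belt: ratio = 290/62 = 4.6774, so shaft 4 turns at 34.756 / 4.6774 = 7.4306 Hz.
Belt: ratio = 9.1/2.6 = 3.5, so the output shaft turns at 7.4306 / 3.5 = 2.123 Hz.

2.123 Hz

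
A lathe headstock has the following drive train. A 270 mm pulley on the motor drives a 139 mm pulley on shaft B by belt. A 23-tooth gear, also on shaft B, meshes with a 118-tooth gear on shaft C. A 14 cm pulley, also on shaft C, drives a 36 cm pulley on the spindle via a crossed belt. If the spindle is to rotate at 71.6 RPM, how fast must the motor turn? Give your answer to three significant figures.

486 RPM

Overall ratio R = 0.51481 × 5.1304 × 2.5714 = 6.7917.
Required input speed = output speed × R = 71.6 × 6.7917 = 486.29 RPM.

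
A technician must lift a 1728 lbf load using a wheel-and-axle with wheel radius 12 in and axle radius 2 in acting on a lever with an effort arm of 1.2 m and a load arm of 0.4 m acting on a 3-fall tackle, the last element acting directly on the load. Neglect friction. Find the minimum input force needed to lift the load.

32 lbf

Wheel-and-axle MA = R/r = 12/2 = 6.
Lever MA = effort arm / load arm = 1.2/0.4 = 3.
Block-and-tackle MA = number of supporting rope parts = 3.
Combined ideal MA = 6 × 3 × 3 = 54.
Effort = load / MA = 1728 / 54 = 32 lbf.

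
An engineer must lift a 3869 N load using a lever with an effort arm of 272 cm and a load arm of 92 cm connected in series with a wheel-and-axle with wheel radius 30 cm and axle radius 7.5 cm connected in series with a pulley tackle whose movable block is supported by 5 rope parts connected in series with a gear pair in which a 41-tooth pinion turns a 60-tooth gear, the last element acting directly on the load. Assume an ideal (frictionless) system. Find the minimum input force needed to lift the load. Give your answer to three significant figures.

Lever MA = effort arm / load arm = 272/92 = 2.9565.
Wheel-and-axle MA = R/r = 30/7.5 = 4.
Block-and-tackle MA = number of supporting rope parts = 5.
Gear pair MA = 60/41 = 1.4634.
Combined ideal MA = 2.9565 × 4 × 5 × 1.4634 = 86.532.
Effort = load / MA = 3869 / 86.532 = 44.712 N.

44.7 N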